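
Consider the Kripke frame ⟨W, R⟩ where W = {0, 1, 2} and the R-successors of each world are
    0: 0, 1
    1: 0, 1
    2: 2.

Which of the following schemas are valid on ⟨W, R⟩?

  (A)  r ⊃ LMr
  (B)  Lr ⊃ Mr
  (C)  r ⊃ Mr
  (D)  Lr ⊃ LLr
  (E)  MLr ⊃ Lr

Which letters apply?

A, B, C, D, E

R is reflexive: each world relates to itself.
R is symmetric: every R-edge is matched by its reverse.
R is transitive: R is closed under composition.
R is euclidean: any two R-successors of the same world are R-related.
R is serial: every world has an R-successor.
(A) r ⊃ LMr is axiom B, which corresponds to symmetry. R is symmetric — valid.
(B) Lr ⊃ Mr (axiom D) characterises the serial frames. R is serial — valid.
(C) r ⊃ Mr is the dual of axiom T; it is valid on a frame exactly when R is reflexive. R is reflexive, so valid.
(D) axiom 4: valid iff R is transitive. R is transitive — valid.
(E) MLr ⊃ Lr is the dual of axiom 5; it is valid on a frame exactly when R is euclidean. R is euclidean, so valid.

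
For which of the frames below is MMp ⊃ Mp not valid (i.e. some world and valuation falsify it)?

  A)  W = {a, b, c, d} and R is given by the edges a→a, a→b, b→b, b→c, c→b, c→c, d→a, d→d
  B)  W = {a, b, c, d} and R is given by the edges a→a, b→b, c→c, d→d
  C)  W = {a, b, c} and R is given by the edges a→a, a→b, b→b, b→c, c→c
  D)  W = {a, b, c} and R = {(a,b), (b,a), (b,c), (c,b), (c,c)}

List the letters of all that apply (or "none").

The schema MMp ⊃ Mp is the dual of axiom 4; it is valid on a frame iff R is transitive.
(A) R is not transitive (a R b and b R c but not a R c), so the schema fails here.
(B) R is transitive (R is closed under composition), so the schema is valid here.
(C) R is not transitive (a R b and b R c but not a R c), so the schema fails here.
(D) R is not transitive (a R b and b R a but not a R a), so the schema fails here.

A, C, D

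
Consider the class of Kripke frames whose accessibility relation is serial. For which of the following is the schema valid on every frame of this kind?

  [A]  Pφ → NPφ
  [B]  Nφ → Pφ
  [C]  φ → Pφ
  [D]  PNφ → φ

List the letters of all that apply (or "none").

(A) Pφ → NPφ (axiom 5) characterises the euclidean frames. Such an R need not be euclidean — not valid.
(B) Nφ → Pφ (axiom D) characterises the serial frames. Every such R is serial — valid.
(C) the dual of axiom T: valid iff R is reflexive. Such an R need not be reflexive — not valid.
(D) PNφ → φ is the dual of axiom B; it is valid on a frame exactly when R is symmetric. Such an R need not be symmetric, so not valid.

B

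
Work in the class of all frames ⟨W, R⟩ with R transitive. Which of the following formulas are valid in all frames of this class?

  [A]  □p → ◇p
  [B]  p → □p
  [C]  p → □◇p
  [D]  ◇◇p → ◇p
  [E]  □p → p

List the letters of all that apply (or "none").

(A) □p → ◇p (axiom D) characterises the serial frames. Such an R need not be serial — not valid.
(B) p → □p (equivalent to ◇p→p) corresponds to R being a subset of the identity. Such an R need not be a subset of the identity, so not valid.
(C) p → □◇p (axiom B) characterises the symmetric frames. Such an R need not be symmetric — not valid.
(D) ◇◇p → ◇p (the dual of axiom 4) characterises the transitive frames. Every such R is transitive — valid.
(E) □p → p (axiom T) characterises the reflexive frames. Such an R need not be reflexive — not valid.

D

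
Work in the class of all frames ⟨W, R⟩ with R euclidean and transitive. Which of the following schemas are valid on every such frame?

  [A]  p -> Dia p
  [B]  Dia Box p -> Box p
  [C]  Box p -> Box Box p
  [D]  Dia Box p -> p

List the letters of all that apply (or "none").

(A) p -> Dia p (the dual of axiom T) characterises the reflexive frames. Such an R need not be reflexive — not valid.
(B) Dia Box p -> Box p is the dual of axiom 5; it is valid on a frame exactly when R is euclidean. Every such R is euclidean, so valid.
(C) Box p -> Box Box p is axiom 4; it is valid on a frame exactly when R is transitive. Every such R is transitive, so valid.
(D) the dual of axiom B: valid iff R is symmetric. Such an R need not be symmetric — not valid.

B, C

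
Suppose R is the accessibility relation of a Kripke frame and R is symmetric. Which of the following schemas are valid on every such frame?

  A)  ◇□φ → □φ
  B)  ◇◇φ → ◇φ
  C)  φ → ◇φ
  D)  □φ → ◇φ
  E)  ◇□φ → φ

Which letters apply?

(A) ◇□φ → □φ is the dual of axiom 5, which corresponds to the euclidean property. Such an R need not be euclidean — not valid.
(B) ◇◇φ → ◇φ is the dual of axiom 4, which corresponds to transitivity. Such an R need not be transitive — not valid.
(C) φ → ◇φ is the dual of axiom T; it is valid on a frame exactly when R is reflexive. Such an R need not be reflexive, so not valid.
(D) □φ → ◇φ is axiom D, which corresponds to seriality. Such an R need not be serial — not valid.
(E) ◇□φ → φ (the dual of axiom B) characterises the symmetric frames. Every such R is symmetric — valid.

E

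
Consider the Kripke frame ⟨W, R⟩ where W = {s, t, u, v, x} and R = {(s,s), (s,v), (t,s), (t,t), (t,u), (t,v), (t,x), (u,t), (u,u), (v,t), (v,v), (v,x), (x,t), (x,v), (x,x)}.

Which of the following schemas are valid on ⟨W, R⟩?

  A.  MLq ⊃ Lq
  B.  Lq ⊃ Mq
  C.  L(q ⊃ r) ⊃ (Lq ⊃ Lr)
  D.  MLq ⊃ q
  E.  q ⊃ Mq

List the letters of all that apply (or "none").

R is reflexive: each world relates to itself.
R is not symmetric: s R v but not v R s.
R is not euclidean: s R v and s R s but not v R s.
R is serial: every world has an R-successor.
(A) MLq ⊃ Lq is the dual of axiom 5; it is valid on a frame exactly when R is euclidean. R is not euclidean, so not valid.
(B) Lq ⊃ Mq (axiom D) characterises the serial frames. R is serial — valid.
(C) this is just K, valid on every normal frame.
(D) MLq ⊃ q is the dual of axiom B, which corresponds to symmetry. R is not symmetric — not valid.
(E) the dual of axiom T: valid iff R is reflexive. R is reflexive — valid.

B, C, E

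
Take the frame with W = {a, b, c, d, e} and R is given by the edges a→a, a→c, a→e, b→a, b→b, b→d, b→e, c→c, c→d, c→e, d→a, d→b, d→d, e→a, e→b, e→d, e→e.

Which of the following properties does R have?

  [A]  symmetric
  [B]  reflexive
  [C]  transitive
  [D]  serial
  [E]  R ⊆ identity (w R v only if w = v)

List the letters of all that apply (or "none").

B, D

(A) not symmetric: a R c but not c R a.
(B) reflexive: each world relates to itself.
(C) not transitive: a R c and c R d but not a R d.
(D) serial: every world has an R-successor.
(E) not ⊆ identity: a R c with a ≠ c.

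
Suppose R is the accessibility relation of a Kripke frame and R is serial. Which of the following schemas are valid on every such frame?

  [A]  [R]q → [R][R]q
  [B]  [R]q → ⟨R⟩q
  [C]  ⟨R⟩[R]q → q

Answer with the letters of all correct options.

B

(A) [R]q → [R][R]q (axiom 4) characterises the transitive frames. Such an R need not be transitive — not valid.
(B) [R]q → ⟨R⟩q is axiom D; it is valid on a frame exactly when R is serial. Every such R is serial, so valid.
(C) ⟨R⟩[R]q → q is the dual of axiom B; it is valid on a frame exactly when R is symmetric. Such an R need not be symmetric, so not valid.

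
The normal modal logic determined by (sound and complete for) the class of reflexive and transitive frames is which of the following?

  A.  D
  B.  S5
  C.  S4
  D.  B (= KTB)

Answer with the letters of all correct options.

C

(A) D is determined by the class of serial frames.
(B) S5 is determined by the class of reflexive, symmetric, and transitive frames.
(C) S4 is determined by exactly this class.
(D) B (= KTB) is determined by the class of reflexive and symmetric frames.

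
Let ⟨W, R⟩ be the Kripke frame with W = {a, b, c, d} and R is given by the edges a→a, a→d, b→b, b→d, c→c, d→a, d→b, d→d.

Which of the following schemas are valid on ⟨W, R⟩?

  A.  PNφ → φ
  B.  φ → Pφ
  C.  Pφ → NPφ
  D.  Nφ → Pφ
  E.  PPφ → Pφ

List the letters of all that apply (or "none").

A, B, D

R is reflexive: each world relates to itself.
R is symmetric: every R-edge is matched by its reverse.
R is not transitive: a R d and d R b but not a R b.
R is not euclidean: d R a and d R b but not a R b.
R is serial: every world has an R-successor.
(A) PNφ → φ (the dual of axiom B) characterises the symmetric frames. R is symmetric — valid.
(B) φ → Pφ is the dual of axiom T; it is valid on a frame exactly when R is reflexive. R is reflexive, so valid.
(C) axiom 5: valid iff R is euclidean. R is not euclidean — not valid.
(D) Nφ → Pφ is axiom D, which corresponds to seriality. R is serial — valid.
(E) PPφ → Pφ is the dual of axiom 4, which corresponds to transitivity. R is not transitive — not valid.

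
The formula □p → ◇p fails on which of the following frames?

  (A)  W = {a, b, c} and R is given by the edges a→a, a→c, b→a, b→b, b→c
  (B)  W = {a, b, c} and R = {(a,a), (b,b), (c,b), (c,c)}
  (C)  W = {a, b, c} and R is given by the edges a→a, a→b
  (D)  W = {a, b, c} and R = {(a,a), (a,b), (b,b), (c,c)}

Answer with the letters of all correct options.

The schema □p → ◇p is axiom D; it is valid on a frame iff R is serial.
(A) R is not serial (c has no R-successor), so the schema fails here.
(B) R is serial (every world has an R-successor), so the schema is valid here.
(C) R is not serial (b has no R-successor), so the schema fails here.
(D) R is serial (every world has an R-successor), so the schema is valid here.

A, C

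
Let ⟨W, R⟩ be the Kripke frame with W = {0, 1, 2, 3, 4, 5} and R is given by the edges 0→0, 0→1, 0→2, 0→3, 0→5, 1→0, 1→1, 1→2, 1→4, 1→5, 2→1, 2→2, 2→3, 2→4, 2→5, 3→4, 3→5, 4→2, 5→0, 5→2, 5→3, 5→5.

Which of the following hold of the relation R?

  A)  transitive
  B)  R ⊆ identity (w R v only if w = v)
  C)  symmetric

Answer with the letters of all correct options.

none

(A) not transitive: 0 R 1 and 1 R 4 but not 0 R 4.
(B) not ⊆ identity: 0 R 1 with 0 ≠ 1.
(C) not symmetric: 0 R 2 but not 2 R 0.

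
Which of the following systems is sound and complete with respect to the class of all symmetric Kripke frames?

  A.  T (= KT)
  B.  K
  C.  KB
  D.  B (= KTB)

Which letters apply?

(A) T (= KT) is determined by the class of reflexive frames.
(B) K is determined by the class of arbitrary frames.
(C) KB is determined by exactly this class.
(D) B (= KTB) is determined by the class of reflexive and symmetric frames.

C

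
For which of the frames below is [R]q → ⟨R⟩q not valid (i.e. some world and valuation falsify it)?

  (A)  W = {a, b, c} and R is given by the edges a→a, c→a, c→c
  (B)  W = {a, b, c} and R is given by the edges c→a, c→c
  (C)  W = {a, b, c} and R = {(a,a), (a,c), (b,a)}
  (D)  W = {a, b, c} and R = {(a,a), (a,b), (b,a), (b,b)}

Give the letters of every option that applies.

A, B, C, D

The schema [R]q → ⟨R⟩q is axiom D; it is valid on a frame iff R is serial.
(A) R is not serial (b has no R-successor), so the schema fails here.
(B) R is not serial (a has no R-successor), so the schema fails here.
(C) R is not serial (c has no R-successor), so the schema fails here.
(D) R is not serial (c has no R-successor), so the schema fails here.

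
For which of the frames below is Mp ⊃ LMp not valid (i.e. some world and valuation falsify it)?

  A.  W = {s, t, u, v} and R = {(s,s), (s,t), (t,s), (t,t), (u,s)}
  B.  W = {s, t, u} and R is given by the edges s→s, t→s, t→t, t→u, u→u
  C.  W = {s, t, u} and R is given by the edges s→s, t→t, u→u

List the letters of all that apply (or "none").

B

The schema Mp ⊃ LMp is axiom 5; it is valid on a frame iff R is euclidean.
(A) R is euclidean (any two R-successors of the same world are R-related), so the schema is valid here.
(B) R is not euclidean (t R s and t R t but not s R t), so the schema fails here.
(C) R is euclidean (any two R-successors of the same world are R-related), so the schema is valid here.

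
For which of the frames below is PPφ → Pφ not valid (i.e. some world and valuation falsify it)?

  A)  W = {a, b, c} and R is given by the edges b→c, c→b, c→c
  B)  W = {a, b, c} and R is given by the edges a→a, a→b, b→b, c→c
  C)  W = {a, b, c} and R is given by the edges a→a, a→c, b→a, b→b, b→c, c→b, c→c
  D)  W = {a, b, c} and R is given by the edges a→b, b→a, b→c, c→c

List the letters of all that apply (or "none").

A, C, D

The schema PPφ → Pφ is the dual of axiom 4; it is valid on a frame iff R is transitive.
(A) R is not transitive (b R c and c R b but not b R b), so the schema fails here.
(B) R is transitive (R is closed under composition), so the schema is valid here.
(C) R is not transitive (a R c and c R b but not a R b), so the schema fails here.
(D) R is not transitive (a R b and b R a but not a R a), so the schema fails here.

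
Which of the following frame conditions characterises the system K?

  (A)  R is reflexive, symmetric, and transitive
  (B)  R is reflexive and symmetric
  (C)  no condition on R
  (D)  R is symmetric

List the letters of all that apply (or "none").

C

(A) this class determines S5, not K.
(B) this class determines B (= KTB), not K.
(C) K is sound and complete for exactly this class.
(D) this class determines KB, not K.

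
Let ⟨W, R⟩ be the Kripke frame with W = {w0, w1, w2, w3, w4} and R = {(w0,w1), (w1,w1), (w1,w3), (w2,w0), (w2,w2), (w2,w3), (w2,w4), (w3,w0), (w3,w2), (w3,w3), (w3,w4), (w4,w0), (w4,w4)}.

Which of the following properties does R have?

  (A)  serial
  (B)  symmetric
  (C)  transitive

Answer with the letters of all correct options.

A

(A) serial: every world has an R-successor.
(B) not symmetric: w0 R w1 but not w1 R w0.
(C) not transitive: w0 R w1 and w1 R w3 but not w0 R w3.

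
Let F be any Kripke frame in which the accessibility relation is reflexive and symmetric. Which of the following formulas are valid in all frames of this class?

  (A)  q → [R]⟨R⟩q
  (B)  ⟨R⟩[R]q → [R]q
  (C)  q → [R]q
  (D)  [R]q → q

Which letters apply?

A, D

Reflexive relations are serial.
(A) q → [R]⟨R⟩q (axiom B) characterises the symmetric frames. Every such R is symmetric — valid.
(B) ⟨R⟩[R]q → [R]q is the dual of axiom 5, which corresponds to the euclidean property. Such an R need not be euclidean — not valid.
(C) q → [R]q is valid only on frames where every R-edge is a self-loop. Such an R need not be a subset of the identity — not valid.
(D) [R]q → q (axiom T) characterises the reflexive frames. Every such R is reflexive — valid.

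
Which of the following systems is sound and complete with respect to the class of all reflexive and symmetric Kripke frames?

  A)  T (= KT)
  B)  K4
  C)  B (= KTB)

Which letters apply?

(A) T (= KT) is determined by the class of reflexive frames.
(B) K4 is determined by the class of transitive frames.
(C) B (= KTB) is determined by exactly this class.

C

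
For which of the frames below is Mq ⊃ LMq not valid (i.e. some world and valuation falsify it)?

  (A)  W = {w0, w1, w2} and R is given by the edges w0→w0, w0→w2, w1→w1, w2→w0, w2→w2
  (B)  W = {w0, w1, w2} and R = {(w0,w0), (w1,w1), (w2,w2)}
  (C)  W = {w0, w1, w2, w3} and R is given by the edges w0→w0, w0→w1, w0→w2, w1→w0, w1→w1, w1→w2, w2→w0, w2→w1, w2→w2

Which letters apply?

The schema Mq ⊃ LMq is axiom 5; it is valid on a frame iff R is euclidean.
(A) R is euclidean (any two R-successors of the same world are R-related), so the schema is valid here.
(B) R is euclidean (any two R-successors of the same world are R-related), so the schema is valid here.
(C) R is euclidean (any two R-successors of the same world are R-related), so the schema is valid here.

none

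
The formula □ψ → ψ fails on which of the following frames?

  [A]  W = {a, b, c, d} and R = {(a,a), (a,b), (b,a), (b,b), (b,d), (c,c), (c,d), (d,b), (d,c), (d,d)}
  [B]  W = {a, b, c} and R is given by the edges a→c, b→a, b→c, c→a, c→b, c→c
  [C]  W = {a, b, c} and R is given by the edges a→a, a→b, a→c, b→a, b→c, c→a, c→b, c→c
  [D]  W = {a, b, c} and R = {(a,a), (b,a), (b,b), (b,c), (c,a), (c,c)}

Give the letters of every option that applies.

The schema □ψ → ψ is axiom T; it is valid on a frame iff R is reflexive.
(A) R is reflexive (each world relates to itself), so the schema is valid here.
(B) R is not reflexive (not a R a), so the schema fails here.
(C) R is not reflexive (not b R b), so the schema fails here.
(D) R is reflexive (each world relates to itself), so the schema is valid here.

B, C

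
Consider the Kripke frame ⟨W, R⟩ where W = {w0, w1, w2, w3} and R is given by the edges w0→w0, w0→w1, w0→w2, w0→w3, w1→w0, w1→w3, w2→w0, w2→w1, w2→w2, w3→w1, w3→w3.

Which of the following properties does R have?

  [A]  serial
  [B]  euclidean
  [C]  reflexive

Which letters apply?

(A) serial: every world has an R-successor.
(B) not euclidean: w0 R w1 and w0 R w2 but not w1 R w2.
(C) not reflexive: not w1 R w1.

A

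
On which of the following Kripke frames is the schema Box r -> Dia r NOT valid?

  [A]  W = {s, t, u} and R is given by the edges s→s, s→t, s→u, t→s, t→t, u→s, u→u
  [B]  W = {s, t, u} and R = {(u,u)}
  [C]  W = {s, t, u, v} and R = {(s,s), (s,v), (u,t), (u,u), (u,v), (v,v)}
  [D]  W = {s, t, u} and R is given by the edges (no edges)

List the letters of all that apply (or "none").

The schema Box r -> Dia r is axiom D; it is valid on a frame iff R is serial.
(A) R is serial (every world has an R-successor), so the schema is valid here.
(B) R is not serial (s has no R-successor), so the schema fails here.
(C) R is not serial (t has no R-successor), so the schema fails here.
(D) R is not serial (s has no R-successor), so the schema fails here.

B, C, D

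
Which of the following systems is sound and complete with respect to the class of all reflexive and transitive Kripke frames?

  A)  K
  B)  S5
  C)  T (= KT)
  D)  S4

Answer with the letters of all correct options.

(A) K is determined by the class of arbitrary frames.
(B) S5 is determined by the class of reflexive, symmetric, and transitive frames.
(C) T (= KT) is determined by the class of reflexive frames.
(D) S4 is determined by exactly this class.

D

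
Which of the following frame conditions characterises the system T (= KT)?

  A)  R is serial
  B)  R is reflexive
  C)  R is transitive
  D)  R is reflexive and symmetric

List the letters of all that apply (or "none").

B

(A) this class determines D, not T (= KT).
(B) T (= KT) is sound and complete for exactly this class.
(C) this class determines K4, not T (= KT).
(D) this class determines B (= KTB), not T (= KT).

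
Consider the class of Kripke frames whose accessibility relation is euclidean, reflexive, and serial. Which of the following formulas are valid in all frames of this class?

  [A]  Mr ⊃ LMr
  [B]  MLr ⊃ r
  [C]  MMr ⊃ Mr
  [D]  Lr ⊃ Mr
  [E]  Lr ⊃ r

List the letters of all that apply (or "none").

A, B, C, D, E

A relation that is euclidean, reflexive, and serial is also symmetric and transitive.
(A) Mr ⊃ LMr (axiom 5) characterises the euclidean frames. Every such R is euclidean — valid.
(B) MLr ⊃ r (the dual of axiom B) characterises the symmetric frames. Every such R is symmetric — valid.
(C) MMr ⊃ Mr is the dual of axiom 4, which corresponds to transitivity. Every such R is transitive — valid.
(D) axiom D: valid iff R is serial. Every such R is serial — valid.
(E) axiom T: valid iff R is reflexive. Every such R is reflexive — valid.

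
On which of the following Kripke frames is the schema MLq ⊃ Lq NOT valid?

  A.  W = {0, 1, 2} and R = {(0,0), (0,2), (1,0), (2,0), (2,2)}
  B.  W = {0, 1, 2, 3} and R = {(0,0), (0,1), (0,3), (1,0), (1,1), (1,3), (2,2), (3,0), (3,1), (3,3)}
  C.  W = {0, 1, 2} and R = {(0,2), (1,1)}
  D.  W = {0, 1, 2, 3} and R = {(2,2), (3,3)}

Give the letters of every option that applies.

The schema MLq ⊃ Lq is the dual of axiom 5; it is valid on a frame iff R is euclidean.
(A) R is euclidean (any two R-successors of the same world are R-related), so the schema is valid here.
(B) R is euclidean (any two R-successors of the same world are R-related), so the schema is valid here.
(C) R is not euclidean (0 R 2 and 0 R 2 but not 2 R 2), so the schema fails here.
(D) R is euclidean (any two R-successors of the same world are R-related), so the schema is valid here.

C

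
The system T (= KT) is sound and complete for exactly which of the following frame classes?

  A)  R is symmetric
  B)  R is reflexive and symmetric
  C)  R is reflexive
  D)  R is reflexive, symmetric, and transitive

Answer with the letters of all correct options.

(A) this class determines KB, not T (= KT).
(B) this class determines B (= KTB), not T (= KT).
(C) T (= KT) is sound and complete for exactly this class.
(D) this class determines S5, not T (= KT).

C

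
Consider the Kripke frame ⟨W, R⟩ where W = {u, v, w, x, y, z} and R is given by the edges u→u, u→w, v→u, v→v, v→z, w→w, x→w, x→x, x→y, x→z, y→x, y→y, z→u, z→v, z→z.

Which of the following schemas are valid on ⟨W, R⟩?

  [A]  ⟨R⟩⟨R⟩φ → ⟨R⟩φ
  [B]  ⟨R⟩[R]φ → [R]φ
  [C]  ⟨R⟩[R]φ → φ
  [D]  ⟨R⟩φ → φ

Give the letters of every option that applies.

none

R is not symmetric: u R w but not w R u.
R is not transitive: v R u and u R w but not v R w.
R is not euclidean: u R w and u R u but not w R u.
R is not a subset of the identity: u R w with u ≠ w.
(A) ⟨R⟩⟨R⟩φ → ⟨R⟩φ is the dual of axiom 4; it is valid on a frame exactly when R is transitive. R is not transitive, so not valid.
(B) the dual of axiom 5: valid iff R is euclidean. R is not euclidean — not valid.
(C) ⟨R⟩[R]φ → φ (the dual of axiom B) characterises the symmetric frames. R is not symmetric — not valid.
(D) ⟨R⟩φ → φ (the converse of T) corresponds to R being a subset of the identity. Here R ⊄ identity, so not valid.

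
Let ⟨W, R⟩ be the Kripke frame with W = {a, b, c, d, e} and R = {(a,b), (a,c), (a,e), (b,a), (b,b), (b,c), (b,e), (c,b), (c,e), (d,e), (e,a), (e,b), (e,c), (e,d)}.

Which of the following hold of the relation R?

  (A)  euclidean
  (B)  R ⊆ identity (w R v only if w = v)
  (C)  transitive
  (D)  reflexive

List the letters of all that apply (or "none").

none

(A) not euclidean: b R c and b R a but not c R a.
(B) not ⊆ identity: a R b with a ≠ b.
(C) not transitive: a R b and b R a but not a R a.
(D) not reflexive: not a R a.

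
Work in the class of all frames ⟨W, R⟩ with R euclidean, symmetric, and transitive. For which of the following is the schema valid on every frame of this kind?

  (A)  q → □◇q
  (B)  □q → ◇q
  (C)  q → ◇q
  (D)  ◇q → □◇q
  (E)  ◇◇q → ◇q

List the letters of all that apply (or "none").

(A) q → □◇q is axiom B; it is valid on a frame exactly when R is symmetric. Every such R is symmetric, so valid.
(B) □q → ◇q is axiom D; it is valid on a frame exactly when R is serial. Such an R need not be serial, so not valid.
(C) the dual of axiom T: valid iff R is reflexive. Such an R need not be reflexive — not valid.
(D) ◇q → □◇q (axiom 5) characterises the euclidean frames. Every such R is euclidean — valid.
(E) ◇◇q → ◇q is the dual of axiom 4; it is valid on a frame exactly when R is transitive. Every such R is transitive, so valid.

A, D, E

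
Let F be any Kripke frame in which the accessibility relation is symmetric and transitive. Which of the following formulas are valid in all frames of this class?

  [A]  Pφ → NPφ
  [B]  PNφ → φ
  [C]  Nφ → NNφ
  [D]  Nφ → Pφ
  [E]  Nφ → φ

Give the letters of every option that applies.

A, B, C

A symmetric transitive relation is euclidean (uRv and uRw give vRu by symmetry, then vRw by transitivity).
(A) Pφ → NPφ is axiom 5; it is valid on a frame exactly when R is euclidean. Every such R is euclidean, so valid.
(B) PNφ → φ is the dual of axiom B, which corresponds to symmetry. Every such R is symmetric — valid.
(C) axiom 4: valid iff R is transitive. Every such R is transitive — valid.
(D) Nφ → Pφ (axiom D) characterises the serial frames. Such an R need not be serial — not valid.
(E) Nφ → φ is axiom T; it is valid on a frame exactly when R is reflexive. Such an R need not be reflexive, so not valid.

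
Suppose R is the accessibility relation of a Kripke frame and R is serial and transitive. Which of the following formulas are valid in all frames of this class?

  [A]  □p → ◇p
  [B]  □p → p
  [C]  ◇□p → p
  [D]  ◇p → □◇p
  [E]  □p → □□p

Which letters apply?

A, E

(A) □p → ◇p is axiom D; it is valid on a frame exactly when R is serial. Every such R is serial, so valid.
(B) axiom T: valid iff R is reflexive. Such an R need not be reflexive — not valid.
(C) ◇□p → p is the dual of axiom B; it is valid on a frame exactly when R is symmetric. Such an R need not be symmetric, so not valid.
(D) axiom 5: valid iff R is euclidean. Such an R need not be euclidean — not valid.
(E) axiom 4: valid iff R is transitive. Every such R is transitive — valid.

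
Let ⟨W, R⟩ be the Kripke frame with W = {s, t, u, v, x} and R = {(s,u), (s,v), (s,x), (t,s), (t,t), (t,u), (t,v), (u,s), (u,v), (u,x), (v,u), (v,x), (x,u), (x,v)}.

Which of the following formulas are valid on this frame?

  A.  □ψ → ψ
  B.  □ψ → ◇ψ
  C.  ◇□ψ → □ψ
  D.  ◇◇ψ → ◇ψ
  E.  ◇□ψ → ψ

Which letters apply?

B

R is not reflexive: not s R s.
R is not symmetric: s R v but not v R s.
R is not transitive: s R u and u R s but not s R s.
R is not euclidean: t R s and t R t but not s R t.
R is serial: every world has an R-successor.
(A) □ψ → ψ is axiom T; it is valid on a frame exactly when R is reflexive. R is not reflexive, so not valid.
(B) □ψ → ◇ψ (axiom D) characterises the serial frames. R is serial — valid.
(C) ◇□ψ → □ψ (the dual of axiom 5) characterises the euclidean frames. R is not euclidean — not valid.
(D) ◇◇ψ → ◇ψ (the dual of axiom 4) characterises the transitive frames. R is not transitive — not valid.
(E) ◇□ψ → ψ (the dual of axiom B) characterises the symmetric frames. R is not symmetric — not valid.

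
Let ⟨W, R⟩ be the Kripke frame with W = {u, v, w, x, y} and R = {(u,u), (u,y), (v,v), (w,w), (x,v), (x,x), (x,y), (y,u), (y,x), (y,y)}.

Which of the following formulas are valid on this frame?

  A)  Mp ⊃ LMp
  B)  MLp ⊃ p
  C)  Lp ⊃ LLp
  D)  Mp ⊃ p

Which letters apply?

none

R is not symmetric: x R v but not v R x.
R is not transitive: u R y and y R x but not u R x.
R is not euclidean: x R v and x R x but not v R x.
R is not a subset of the identity: u R y with u ≠ y.
(A) axiom 5: valid iff R is euclidean. R is not euclidean — not valid.
(B) MLp ⊃ p (the dual of axiom B) characterises the symmetric frames. R is not symmetric — not valid.
(C) Lp ⊃ LLp (axiom 4) characterises the transitive frames. R is not transitive — not valid.
(D) Mp ⊃ p (the converse of T) corresponds to R being a subset of the identity. Here R ⊄ identity, so not valid.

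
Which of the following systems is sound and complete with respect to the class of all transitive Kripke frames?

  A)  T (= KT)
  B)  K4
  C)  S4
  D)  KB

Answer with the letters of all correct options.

B

(A) T (= KT) is determined by the class of reflexive frames.
(B) K4 is determined by exactly this class.
(C) S4 is determined by the class of reflexive and transitive frames.
(D) KB is determined by the class of symmetric frames.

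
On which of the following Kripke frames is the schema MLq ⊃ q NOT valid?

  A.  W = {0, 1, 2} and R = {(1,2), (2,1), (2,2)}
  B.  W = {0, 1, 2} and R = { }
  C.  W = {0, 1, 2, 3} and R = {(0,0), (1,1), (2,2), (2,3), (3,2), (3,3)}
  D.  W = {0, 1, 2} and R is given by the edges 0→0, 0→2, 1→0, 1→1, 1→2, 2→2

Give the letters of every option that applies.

The schema MLq ⊃ q is the dual of axiom B; it is valid on a frame iff R is symmetric.
(A) R is symmetric (every R-edge is matched by its reverse), so the schema is valid here.
(B) R is symmetric (every R-edge is matched by its reverse), so the schema is valid here.
(C) R is symmetric (every R-edge is matched by its reverse), so the schema is valid here.
(D) R is not symmetric (0 R 2 but not 2 R 0), so the schema fails here.

D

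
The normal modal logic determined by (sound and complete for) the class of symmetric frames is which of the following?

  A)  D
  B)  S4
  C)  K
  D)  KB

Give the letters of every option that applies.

(A) D is determined by the class of serial frames.
(B) S4 is determined by the class of reflexive and transitive frames.
(C) K is determined by the class of arbitrary frames.
(D) KB is determined by exactly this class.

D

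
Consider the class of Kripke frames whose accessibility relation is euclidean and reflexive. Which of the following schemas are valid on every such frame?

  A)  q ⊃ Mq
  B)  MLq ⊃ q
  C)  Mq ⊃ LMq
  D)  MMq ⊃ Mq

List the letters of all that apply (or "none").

A, B, C, D

A reflexive euclidean relation is also symmetric (from wRw and wRv the euclidean condition gives vRw) and hence transitive; it is an equivalence relation.
(A) the dual of axiom T: valid iff R is reflexive. Every such R is reflexive — valid.
(B) MLq ⊃ q is the dual of axiom B; it is valid on a frame exactly when R is symmetric. Every such R is symmetric, so valid.
(C) axiom 5: valid iff R is euclidean. Every such R is euclidean — valid.
(D) MMq ⊃ Mq (the dual of axiom 4) characterises the transitive frames. Every such R is transitive — valid.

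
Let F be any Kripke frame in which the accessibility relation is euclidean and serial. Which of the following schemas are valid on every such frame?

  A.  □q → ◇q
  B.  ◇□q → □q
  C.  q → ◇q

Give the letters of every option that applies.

(A) □q → ◇q (axiom D) characterises the serial frames. Every such R is serial — valid.
(B) ◇□q → □q is the dual of axiom 5; it is valid on a frame exactly when R is euclidean. Every such R is euclidean, so valid.
(C) the dual of axiom T: valid iff R is reflexive. Such an R need not be reflexive — not valid.

A, B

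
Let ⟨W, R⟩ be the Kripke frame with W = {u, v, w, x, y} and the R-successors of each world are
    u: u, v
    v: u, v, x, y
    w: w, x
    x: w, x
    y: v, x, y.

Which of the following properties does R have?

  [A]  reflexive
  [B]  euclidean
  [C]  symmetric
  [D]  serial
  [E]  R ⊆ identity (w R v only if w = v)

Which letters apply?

(A) reflexive: each world relates to itself.
(B) not euclidean: v R u and v R x but not u R x.
(C) not symmetric: v R x but not x R v.
(D) serial: every world has an R-successor.
(E) not ⊆ identity: u R v with u ≠ v.

A, D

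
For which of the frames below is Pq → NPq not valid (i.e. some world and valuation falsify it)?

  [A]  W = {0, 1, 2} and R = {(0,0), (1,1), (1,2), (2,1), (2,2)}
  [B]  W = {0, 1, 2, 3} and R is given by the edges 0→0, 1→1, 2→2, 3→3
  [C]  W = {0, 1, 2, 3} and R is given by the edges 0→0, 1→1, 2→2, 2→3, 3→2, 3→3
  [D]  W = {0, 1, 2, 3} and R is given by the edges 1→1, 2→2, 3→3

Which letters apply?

The schema Pq → NPq is axiom 5; it is valid on a frame iff R is euclidean.
(A) R is euclidean (any two R-successors of the same world are R-related), so the schema is valid here.
(B) R is euclidean (any two R-successors of the same world are R-related), so the schema is valid here.
(C) R is euclidean (any two R-successors of the same world are R-related), so the schema is valid here.
(D) R is euclidean (any two R-successors of the same world are R-related), so the schema is valid here.

none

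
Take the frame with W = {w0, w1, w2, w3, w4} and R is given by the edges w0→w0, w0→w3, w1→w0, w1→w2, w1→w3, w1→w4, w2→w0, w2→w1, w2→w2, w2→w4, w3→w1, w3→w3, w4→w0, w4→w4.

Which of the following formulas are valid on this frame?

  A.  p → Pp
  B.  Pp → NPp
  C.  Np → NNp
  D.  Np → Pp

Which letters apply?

D

R is not reflexive: not w1 R w1.
R is not transitive: w0 R w3 and w3 R w1 but not w0 R w1.
R is not euclidean: w0 R w3 and w0 R w0 but not w3 R w0.
R is serial: every world has an R-successor.
(A) the dual of axiom T: valid iff R is reflexive. R is not reflexive — not valid.
(B) axiom 5: valid iff R is euclidean. R is not euclidean — not valid.
(C) Np → NNp (axiom 4) characterises the transitive frames. R is not transitive — not valid.
(D) Np → Pp (axiom D) characterises the serial frames. R is serial — valid.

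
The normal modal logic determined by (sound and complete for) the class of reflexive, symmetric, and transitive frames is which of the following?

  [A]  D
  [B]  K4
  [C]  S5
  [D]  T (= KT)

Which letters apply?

C

(A) D is determined by the class of serial frames.
(B) K4 is determined by the class of transitive frames.
(C) S5 is determined by exactly this class.
(D) T (= KT) is determined by the class of reflexive frames.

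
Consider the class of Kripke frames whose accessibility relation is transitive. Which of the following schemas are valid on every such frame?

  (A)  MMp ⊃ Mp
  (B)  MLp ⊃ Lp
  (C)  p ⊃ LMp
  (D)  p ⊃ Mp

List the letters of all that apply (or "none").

A

(A) MMp ⊃ Mp (the dual of axiom 4) characterises the transitive frames. Every such R is transitive — valid.
(B) MLp ⊃ Lp is the dual of axiom 5, which corresponds to the euclidean property. Such an R need not be euclidean — not valid.
(C) p ⊃ LMp (axiom B) characterises the symmetric frames. Such an R need not be symmetric — not valid.
(D) p ⊃ Mp (the dual of axiom T) characterises the reflexive frames. Such an R need not be reflexive — not valid.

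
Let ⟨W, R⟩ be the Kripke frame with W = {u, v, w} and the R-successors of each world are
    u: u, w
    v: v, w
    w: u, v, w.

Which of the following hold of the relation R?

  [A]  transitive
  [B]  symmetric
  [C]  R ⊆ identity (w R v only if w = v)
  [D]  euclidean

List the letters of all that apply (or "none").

B

(A) not transitive: u R w and w R v but not u R v.
(B) symmetric: every R-edge is matched by its reverse.
(C) not ⊆ identity: u R w with u ≠ w.
(D) not euclidean: w R u and w R v but not u R v.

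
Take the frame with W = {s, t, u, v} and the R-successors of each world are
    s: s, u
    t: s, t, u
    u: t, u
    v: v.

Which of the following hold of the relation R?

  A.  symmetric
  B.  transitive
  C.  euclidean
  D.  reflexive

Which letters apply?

(A) not symmetric: s R u but not u R s.
(B) not transitive: s R u and u R t but not s R t.
(C) not euclidean: s R u and s R s but not u R s.
(D) reflexive: each world relates to itself.

D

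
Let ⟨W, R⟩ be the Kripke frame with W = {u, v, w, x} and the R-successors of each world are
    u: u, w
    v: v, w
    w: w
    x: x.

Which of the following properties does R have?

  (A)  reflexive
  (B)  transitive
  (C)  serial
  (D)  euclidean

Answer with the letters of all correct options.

A, B, C

(A) reflexive: each world relates to itself.
(B) transitive: R is closed under composition.
(C) serial: every world has an R-successor.
(D) not euclidean: u R w and u R u but not w R u.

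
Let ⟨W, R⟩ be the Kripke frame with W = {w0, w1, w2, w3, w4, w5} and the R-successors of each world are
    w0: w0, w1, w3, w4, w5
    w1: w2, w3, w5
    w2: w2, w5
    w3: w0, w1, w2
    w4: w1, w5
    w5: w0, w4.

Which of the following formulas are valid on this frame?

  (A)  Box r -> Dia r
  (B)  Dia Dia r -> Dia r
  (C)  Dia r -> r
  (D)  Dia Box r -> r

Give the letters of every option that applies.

R is not symmetric: w0 R w1 but not w1 R w0.
R is not transitive: w0 R w1 and w1 R w2 but not w0 R w2.
R is serial: every world has an R-successor.
R is not a subset of the identity: w0 R w1 with w0 ≠ w1.
(A) Box r -> Dia r is axiom D; it is valid on a frame exactly when R is serial. R is serial, so valid.
(B) the dual of axiom 4: valid iff R is transitive. R is not transitive — not valid.
(C) Dia r -> r (the converse of T) corresponds to R being a subset of the identity. Here R ⊄ identity, so not valid.
(D) Dia Box r -> r is the dual of axiom B; it is valid on a frame exactly when R is symmetric. R is not symmetric, so not valid.

A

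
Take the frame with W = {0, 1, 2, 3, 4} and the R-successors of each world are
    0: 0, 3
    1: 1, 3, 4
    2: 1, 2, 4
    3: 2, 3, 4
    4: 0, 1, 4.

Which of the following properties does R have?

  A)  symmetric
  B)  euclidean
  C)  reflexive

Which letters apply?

C

(A) not symmetric: 0 R 3 but not 3 R 0.
(B) not euclidean: 0 R 3 and 0 R 0 but not 3 R 0.
(C) reflexive: each world relates to itself.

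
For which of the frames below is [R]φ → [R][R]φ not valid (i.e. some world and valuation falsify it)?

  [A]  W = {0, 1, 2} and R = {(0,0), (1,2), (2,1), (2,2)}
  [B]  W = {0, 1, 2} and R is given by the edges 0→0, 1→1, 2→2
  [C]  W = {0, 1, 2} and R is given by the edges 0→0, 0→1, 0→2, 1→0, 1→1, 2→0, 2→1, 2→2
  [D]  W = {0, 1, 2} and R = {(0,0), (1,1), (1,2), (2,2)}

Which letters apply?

A, C

The schema [R]φ → [R][R]φ is axiom 4; it is valid on a frame iff R is transitive.
(A) R is not transitive (1 R 2 and 2 R 1 but not 1 R 1), so the schema fails here.
(B) R is transitive (R is closed under composition), so the schema is valid here.
(C) R is not transitive (1 R 0 and 0 R 2 but not 1 R 2), so the schema fails here.
(D) R is transitive (R is closed under composition), so the schema is valid here.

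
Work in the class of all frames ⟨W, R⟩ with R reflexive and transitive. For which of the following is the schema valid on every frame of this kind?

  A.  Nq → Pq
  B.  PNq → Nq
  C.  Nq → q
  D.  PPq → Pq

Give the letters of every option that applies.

Reflexive relations are serial.
(A) Nq → Pq (axiom D) characterises the serial frames. Every such R is serial — valid.
(B) PNq → Nq is the dual of axiom 5; it is valid on a frame exactly when R is euclidean. Such an R need not be euclidean, so not valid.
(C) axiom T: valid iff R is reflexive. Every such R is reflexive — valid.
(D) the dual of axiom 4: valid iff R is transitive. Every such R is transitive — valid.

A, C, D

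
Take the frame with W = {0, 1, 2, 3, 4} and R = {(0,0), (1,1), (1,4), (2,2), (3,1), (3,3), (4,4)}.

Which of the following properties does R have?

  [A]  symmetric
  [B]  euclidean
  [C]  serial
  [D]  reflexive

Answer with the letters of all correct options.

C, D

(A) not symmetric: 1 R 4 but not 4 R 1.
(B) not euclidean: 1 R 4 and 1 R 1 but not 4 R 1.
(C) serial: every world has an R-successor.
(D) reflexive: each world relates to itself.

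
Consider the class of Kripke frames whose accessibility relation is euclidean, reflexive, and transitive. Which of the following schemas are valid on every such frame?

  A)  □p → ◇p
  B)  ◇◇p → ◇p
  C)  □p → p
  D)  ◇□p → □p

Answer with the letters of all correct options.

A, B, C, D

A relation that is euclidean, reflexive, and transitive is also serial and symmetric.
(A) axiom D: valid iff R is serial. Every such R is serial — valid.
(B) ◇◇p → ◇p is the dual of axiom 4, which corresponds to transitivity. Every such R is transitive — valid.
(C) axiom T: valid iff R is reflexive. Every such R is reflexive — valid.
(D) ◇□p → □p is the dual of axiom 5; it is valid on a frame exactly when R is euclidean. Every such R is euclidean, so valid.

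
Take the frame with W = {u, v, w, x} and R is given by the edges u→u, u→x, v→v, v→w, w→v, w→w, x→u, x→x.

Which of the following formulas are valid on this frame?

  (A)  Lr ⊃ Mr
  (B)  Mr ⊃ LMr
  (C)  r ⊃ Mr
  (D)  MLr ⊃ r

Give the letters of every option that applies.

A, B, C, D

R is reflexive: each world relates to itself.
R is symmetric: every R-edge is matched by its reverse.
R is euclidean: any two R-successors of the same world are R-related.
R is serial: every world has an R-successor.
(A) Lr ⊃ Mr is axiom D, which corresponds to seriality. R is serial — valid.
(B) Mr ⊃ LMr is axiom 5; it is valid on a frame exactly when R is euclidean. R is euclidean, so valid.
(C) r ⊃ Mr is the dual of axiom T, which corresponds to reflexivity. R is reflexive — valid.
(D) MLr ⊃ r (the dual of axiom B) characterises the symmetric frames. R is symmetric — valid.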